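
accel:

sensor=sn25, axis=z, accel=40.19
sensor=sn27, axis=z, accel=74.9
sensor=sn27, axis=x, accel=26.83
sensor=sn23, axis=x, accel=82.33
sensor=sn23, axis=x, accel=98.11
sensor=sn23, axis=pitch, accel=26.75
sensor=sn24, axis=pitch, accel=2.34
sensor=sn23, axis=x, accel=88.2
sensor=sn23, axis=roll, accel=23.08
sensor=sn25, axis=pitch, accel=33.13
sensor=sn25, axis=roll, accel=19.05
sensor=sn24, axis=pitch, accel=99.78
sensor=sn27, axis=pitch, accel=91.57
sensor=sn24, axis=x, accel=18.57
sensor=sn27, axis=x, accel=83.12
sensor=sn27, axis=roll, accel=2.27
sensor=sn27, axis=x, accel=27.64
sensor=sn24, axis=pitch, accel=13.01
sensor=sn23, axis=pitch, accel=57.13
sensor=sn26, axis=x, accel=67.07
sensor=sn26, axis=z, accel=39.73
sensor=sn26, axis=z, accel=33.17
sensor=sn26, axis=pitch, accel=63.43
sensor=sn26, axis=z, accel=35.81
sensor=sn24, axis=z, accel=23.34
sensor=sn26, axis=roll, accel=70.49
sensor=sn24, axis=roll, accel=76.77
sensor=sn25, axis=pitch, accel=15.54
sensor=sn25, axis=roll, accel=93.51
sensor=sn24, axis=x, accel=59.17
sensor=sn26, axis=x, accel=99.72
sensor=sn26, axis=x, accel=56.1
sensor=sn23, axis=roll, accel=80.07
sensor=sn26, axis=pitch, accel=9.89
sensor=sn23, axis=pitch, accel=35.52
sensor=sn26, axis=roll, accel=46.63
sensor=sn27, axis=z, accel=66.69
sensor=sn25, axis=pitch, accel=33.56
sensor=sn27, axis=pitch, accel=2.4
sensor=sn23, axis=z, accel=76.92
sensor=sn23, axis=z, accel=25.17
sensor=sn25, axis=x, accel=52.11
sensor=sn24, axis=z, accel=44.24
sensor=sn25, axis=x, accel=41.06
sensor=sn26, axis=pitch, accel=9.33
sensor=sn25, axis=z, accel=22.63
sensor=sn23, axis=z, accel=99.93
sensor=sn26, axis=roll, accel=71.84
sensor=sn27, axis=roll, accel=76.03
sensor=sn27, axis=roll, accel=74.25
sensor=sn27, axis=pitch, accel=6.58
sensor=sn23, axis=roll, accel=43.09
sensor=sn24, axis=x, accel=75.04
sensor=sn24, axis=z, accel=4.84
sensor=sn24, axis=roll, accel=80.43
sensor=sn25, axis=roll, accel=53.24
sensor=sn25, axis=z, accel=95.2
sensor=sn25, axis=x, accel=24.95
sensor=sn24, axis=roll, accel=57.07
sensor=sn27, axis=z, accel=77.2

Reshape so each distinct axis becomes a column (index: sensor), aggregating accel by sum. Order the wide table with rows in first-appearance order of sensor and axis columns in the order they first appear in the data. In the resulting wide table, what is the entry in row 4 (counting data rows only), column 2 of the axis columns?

With rows in first-appearance order of sensor, row 4 is sensor=sn24. axis columns in first-appearance order: z, x, pitch, roll; column 2 is x.
Long rows with sensor=sn24, axis=x: 18.57 + 59.17 + 75.04 = 152.78.

152.78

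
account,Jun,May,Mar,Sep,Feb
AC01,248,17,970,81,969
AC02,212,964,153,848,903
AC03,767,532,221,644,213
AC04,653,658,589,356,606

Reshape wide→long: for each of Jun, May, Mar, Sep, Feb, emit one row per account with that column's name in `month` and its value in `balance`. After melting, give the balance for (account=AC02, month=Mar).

153

Unpivoting turns each (account, wide-column) pair into one long row.
The wide cell at row AC02, column Mar holds 153, so the long row (AC02, Mar) has balance=153.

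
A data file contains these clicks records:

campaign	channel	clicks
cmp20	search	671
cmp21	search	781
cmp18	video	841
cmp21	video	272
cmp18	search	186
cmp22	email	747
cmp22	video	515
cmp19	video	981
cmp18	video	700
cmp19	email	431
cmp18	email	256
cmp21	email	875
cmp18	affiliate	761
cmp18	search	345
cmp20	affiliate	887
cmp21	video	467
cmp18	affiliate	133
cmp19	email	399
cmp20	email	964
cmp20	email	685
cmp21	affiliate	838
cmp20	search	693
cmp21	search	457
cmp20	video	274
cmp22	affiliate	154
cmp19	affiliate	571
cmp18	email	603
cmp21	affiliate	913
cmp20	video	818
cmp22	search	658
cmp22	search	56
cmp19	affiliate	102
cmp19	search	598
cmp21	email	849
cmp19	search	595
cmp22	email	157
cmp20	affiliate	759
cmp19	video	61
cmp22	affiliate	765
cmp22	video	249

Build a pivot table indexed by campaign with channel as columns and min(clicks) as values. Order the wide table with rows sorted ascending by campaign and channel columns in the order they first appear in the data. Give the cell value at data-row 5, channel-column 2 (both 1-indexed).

With rows sorted ascending by campaign, row 5 is campaign=cmp22. channel columns in first-appearance order: search, video, email, affiliate; column 2 is video.
Long rows with campaign=cmp22, channel=video: min(515, 249) = 249.

249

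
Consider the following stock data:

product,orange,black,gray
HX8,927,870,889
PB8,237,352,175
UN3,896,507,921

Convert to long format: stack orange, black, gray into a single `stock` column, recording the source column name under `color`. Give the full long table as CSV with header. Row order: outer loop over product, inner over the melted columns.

product,color,stock
HX8,orange,927
HX8,black,870
HX8,gray,889
PB8,orange,237
PB8,black,352
PB8,gray,175
UN3,orange,896
UN3,black,507
UN3,gray,921

Each (product, column) pair becomes one row: 3 × 3 = 9 rows.
For example, (HX8, orange) → stock=927.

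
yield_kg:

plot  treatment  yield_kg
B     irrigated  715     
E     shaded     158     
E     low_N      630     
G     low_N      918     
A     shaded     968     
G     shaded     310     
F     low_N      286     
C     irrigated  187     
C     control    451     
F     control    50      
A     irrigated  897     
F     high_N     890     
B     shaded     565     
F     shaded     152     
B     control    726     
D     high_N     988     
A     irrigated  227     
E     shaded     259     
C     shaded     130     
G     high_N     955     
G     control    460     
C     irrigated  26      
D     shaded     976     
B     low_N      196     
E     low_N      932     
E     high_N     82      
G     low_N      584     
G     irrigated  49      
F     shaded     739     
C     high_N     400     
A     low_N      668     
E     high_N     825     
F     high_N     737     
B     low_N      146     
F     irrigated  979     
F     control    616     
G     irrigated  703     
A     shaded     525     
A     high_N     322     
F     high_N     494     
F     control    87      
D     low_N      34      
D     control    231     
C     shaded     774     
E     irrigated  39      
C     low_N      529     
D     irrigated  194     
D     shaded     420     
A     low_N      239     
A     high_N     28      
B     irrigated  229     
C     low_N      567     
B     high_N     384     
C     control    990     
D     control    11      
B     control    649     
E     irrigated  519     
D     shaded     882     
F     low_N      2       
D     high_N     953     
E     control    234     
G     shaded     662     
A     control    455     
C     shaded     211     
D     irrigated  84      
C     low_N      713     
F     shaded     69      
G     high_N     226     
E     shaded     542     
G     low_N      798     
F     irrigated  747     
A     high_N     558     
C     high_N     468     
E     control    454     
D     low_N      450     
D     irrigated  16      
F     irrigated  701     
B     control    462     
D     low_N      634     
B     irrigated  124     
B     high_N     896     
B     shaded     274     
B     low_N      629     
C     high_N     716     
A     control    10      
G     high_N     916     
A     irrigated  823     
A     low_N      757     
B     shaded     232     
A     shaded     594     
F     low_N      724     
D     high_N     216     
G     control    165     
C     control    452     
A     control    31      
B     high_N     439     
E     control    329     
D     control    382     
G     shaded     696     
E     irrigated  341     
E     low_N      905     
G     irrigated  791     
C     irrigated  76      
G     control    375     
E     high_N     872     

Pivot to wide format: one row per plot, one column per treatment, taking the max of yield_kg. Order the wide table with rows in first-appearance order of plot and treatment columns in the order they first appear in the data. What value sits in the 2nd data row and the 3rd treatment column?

932

With rows in first-appearance order of plot, row 2 is plot=E. treatment columns in first-appearance order: irrigated, shaded, low_N, control, high_N; column 3 is low_N.
Long rows with plot=E, treatment=low_N: max(630, 932, 905) = 932.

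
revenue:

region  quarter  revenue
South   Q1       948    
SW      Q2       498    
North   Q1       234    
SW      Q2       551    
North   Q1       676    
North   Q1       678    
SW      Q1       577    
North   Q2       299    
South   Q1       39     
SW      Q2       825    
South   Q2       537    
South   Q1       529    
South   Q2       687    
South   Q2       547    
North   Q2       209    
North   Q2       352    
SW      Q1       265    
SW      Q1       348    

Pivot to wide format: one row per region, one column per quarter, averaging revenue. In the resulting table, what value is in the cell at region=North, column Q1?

Rows with region=North and quarter=Q1: revenue values are 234, 676, 678.
(234 + 676 + 678) / 3 = 529.33.

529.33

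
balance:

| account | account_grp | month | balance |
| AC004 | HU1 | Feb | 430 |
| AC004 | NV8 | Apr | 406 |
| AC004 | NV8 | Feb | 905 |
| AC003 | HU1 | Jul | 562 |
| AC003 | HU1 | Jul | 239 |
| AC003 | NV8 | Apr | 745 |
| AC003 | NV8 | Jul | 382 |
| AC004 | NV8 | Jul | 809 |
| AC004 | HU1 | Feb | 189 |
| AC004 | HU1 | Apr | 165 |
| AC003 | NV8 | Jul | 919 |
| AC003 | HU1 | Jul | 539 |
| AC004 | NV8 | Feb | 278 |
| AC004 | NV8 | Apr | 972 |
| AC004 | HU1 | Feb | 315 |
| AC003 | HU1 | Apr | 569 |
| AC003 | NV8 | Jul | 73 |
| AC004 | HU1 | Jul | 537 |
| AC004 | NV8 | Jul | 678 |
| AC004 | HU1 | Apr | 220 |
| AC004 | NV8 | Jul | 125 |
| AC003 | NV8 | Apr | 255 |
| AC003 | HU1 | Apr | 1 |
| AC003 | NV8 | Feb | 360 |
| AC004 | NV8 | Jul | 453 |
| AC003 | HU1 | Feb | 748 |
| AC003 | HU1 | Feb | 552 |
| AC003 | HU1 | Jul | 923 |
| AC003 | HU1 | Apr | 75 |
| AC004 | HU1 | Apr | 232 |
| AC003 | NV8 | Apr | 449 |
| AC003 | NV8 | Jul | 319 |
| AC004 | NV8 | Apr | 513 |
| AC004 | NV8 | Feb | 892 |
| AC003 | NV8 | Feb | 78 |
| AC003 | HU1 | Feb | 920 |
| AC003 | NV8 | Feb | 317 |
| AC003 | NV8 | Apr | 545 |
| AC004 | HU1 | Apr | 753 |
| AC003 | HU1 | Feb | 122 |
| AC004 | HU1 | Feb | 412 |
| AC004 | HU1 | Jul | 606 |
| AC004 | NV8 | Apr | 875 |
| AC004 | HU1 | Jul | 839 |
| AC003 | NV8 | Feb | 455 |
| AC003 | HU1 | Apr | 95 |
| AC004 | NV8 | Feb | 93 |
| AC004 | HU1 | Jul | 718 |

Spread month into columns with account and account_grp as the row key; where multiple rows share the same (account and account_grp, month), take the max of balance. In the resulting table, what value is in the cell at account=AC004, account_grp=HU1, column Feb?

430

Rows with account=AC004, account_grp=HU1 and month=Feb: balance values are 430, 189, 315, 412.
max(430, 189, 315, 412) = 430.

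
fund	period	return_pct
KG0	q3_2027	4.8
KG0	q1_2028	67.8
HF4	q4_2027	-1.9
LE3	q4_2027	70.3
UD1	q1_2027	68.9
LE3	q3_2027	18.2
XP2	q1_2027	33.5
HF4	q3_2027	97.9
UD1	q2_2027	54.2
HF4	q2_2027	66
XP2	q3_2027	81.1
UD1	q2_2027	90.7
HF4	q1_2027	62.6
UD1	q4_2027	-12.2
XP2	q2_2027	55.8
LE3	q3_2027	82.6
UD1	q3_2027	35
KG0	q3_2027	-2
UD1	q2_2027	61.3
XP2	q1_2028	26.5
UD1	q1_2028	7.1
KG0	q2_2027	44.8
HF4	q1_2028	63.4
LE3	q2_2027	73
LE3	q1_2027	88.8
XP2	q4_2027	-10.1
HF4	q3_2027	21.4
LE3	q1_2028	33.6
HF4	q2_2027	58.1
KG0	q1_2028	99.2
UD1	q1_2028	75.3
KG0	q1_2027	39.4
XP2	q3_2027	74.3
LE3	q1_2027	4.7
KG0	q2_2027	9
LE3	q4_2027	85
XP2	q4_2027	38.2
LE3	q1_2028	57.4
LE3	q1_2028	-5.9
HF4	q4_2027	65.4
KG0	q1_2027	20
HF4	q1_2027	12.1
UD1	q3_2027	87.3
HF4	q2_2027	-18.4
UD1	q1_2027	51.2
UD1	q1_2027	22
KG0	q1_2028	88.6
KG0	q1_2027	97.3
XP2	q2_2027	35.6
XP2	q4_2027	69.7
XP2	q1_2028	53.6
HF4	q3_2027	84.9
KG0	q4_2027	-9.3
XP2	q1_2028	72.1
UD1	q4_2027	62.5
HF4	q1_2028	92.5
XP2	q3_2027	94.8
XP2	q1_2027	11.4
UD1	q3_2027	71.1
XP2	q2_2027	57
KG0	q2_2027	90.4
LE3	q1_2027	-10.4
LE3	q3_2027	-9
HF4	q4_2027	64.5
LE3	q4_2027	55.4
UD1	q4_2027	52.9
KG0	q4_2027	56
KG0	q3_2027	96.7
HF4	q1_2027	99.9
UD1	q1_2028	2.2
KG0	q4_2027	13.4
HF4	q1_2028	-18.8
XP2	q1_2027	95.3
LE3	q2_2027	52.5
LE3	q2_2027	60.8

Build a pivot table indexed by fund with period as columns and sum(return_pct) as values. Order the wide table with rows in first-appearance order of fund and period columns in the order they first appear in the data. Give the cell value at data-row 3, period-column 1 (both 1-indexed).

91.8

With rows in first-appearance order of fund, row 3 is fund=LE3. period columns in first-appearance order: q3_2027, q1_2028, q4_2027, q1_2027, q2_2027; column 1 is q3_2027.
Long rows with fund=LE3, period=q3_2027: 18.2 + 82.6 + -9 = 91.8.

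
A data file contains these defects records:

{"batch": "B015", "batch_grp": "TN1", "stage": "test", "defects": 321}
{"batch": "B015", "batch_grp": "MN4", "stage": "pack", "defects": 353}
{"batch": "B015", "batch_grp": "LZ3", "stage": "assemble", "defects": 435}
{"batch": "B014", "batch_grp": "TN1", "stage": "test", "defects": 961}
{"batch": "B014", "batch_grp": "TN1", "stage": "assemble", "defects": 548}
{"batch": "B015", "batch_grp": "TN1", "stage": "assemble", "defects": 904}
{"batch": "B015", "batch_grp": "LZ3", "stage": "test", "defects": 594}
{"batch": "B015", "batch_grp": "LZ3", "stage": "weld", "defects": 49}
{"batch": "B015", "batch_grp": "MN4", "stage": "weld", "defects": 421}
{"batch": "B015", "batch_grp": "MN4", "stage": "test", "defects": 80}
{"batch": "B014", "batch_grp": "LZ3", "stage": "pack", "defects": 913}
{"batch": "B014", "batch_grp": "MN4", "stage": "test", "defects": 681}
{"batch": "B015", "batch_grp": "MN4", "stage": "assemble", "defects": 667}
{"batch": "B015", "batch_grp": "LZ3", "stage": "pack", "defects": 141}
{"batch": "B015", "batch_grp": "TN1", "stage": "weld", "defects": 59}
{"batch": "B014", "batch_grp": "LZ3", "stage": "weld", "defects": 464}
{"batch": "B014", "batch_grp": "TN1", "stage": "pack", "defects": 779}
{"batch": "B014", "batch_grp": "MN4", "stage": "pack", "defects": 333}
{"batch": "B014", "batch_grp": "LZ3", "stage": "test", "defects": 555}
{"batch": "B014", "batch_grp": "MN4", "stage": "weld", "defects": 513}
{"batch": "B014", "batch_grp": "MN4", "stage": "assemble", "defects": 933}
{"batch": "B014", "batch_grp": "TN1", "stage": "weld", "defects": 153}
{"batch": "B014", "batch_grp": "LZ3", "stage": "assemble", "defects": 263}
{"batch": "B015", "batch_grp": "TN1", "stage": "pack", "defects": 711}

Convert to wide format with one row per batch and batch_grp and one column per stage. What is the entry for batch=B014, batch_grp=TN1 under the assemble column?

548

Wide layout: rows indexed by batch and batch_grp, columns are the 4 distinct stage values (test, pack, assemble, weld).
Cell (batch=B014, batch_grp=TN1, stage=assemble) draws from the long row where batch=B014, batch_grp=TN1 and stage=assemble, which has defects=548.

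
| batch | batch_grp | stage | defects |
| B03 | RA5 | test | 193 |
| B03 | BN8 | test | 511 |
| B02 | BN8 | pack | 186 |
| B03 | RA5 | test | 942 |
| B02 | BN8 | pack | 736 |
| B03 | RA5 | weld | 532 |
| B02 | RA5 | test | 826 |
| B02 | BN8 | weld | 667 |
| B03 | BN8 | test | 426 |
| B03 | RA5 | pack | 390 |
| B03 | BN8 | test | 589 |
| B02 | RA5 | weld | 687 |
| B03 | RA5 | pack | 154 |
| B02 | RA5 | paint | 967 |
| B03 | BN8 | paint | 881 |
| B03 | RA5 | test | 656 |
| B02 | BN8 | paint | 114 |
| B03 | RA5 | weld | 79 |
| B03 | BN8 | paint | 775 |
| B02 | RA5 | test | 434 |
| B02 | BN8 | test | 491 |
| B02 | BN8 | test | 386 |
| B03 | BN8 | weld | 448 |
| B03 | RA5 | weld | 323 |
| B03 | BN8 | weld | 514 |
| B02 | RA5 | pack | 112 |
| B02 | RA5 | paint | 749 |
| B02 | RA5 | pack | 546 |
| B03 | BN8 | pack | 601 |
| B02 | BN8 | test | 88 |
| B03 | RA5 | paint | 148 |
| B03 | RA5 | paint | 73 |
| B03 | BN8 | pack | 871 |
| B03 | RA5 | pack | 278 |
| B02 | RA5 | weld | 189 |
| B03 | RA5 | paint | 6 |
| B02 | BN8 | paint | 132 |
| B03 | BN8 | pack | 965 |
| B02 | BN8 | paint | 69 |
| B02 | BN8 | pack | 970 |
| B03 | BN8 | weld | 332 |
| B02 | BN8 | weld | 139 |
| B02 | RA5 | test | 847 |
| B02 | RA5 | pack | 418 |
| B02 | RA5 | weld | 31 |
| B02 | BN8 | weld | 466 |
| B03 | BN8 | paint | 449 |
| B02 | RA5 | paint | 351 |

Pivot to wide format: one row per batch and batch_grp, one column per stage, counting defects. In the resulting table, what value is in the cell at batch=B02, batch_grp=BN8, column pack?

Rows with batch=B02, batch_grp=BN8 and stage=pack: defects values are 186, 736, 970.
3 rows match — count = 3.

3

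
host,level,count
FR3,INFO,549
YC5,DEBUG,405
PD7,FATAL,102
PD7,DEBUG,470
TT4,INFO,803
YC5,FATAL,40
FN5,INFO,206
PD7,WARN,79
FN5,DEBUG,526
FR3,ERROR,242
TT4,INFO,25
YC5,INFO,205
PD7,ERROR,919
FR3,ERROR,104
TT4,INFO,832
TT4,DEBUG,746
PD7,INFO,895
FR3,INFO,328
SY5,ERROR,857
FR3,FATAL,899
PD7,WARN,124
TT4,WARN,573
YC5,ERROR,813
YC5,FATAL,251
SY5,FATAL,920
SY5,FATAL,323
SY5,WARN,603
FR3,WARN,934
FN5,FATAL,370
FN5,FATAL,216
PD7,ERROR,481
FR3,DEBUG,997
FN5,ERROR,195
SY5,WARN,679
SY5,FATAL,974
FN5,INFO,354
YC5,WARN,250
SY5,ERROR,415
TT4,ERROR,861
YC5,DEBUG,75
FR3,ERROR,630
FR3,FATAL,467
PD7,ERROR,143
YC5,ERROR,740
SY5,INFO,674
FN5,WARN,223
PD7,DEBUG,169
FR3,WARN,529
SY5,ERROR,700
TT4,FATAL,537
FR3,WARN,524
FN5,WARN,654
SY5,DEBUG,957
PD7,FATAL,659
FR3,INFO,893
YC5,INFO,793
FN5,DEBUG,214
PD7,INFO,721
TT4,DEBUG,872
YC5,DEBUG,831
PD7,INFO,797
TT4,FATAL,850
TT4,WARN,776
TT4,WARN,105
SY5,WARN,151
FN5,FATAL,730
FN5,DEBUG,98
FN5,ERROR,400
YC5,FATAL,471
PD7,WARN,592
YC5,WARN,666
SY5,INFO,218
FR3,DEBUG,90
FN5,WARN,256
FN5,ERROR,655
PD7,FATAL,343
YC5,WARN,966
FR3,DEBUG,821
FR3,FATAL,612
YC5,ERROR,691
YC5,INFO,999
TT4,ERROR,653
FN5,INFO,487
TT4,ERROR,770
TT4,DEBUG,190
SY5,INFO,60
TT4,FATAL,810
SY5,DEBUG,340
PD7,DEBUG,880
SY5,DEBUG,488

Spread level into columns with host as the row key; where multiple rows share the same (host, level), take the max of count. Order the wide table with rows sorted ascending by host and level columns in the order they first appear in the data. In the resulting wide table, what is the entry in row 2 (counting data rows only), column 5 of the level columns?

630

With rows sorted ascending by host, row 2 is host=FR3. level columns in first-appearance order: INFO, DEBUG, FATAL, WARN, ERROR; column 5 is ERROR.
Long rows with host=FR3, level=ERROR: max(242, 104, 630) = 630.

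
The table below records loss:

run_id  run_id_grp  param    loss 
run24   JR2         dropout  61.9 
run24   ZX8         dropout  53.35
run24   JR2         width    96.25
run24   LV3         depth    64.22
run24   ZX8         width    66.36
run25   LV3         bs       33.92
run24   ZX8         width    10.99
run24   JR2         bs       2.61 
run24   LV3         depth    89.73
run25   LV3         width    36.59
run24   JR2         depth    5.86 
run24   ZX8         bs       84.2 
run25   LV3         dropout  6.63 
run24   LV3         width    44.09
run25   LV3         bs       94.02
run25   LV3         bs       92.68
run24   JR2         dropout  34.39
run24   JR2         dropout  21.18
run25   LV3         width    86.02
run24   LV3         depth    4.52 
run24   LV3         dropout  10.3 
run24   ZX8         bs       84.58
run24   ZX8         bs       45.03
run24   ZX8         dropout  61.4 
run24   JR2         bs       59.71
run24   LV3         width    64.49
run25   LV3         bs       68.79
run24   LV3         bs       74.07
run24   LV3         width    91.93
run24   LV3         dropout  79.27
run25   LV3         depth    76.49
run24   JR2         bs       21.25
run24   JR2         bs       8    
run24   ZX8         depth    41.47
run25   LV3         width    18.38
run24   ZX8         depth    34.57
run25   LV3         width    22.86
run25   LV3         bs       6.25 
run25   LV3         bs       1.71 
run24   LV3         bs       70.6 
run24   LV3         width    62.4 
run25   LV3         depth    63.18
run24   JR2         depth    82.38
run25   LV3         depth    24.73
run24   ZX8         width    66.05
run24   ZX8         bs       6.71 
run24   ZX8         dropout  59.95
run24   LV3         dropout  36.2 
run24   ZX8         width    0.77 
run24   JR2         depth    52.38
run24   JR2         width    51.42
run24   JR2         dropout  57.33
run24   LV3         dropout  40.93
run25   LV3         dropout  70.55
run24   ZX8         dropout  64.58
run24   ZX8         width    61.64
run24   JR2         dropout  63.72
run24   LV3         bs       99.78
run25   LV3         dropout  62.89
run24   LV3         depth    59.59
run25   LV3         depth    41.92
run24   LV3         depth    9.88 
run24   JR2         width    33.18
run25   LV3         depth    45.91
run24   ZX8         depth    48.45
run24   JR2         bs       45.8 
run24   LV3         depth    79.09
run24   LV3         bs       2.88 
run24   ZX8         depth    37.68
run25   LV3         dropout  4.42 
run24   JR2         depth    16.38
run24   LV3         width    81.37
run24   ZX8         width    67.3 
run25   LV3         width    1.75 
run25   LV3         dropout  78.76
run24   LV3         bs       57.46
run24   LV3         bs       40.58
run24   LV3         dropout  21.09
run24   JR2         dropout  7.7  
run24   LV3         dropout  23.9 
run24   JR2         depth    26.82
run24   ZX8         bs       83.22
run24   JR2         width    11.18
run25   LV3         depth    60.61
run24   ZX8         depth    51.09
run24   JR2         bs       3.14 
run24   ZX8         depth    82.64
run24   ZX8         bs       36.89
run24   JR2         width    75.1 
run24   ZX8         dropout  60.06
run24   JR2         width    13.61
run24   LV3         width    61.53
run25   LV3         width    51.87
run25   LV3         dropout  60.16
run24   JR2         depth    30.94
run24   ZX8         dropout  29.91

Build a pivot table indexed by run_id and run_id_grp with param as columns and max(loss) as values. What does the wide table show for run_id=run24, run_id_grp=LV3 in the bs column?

99.78

Rows with run_id=run24, run_id_grp=LV3 and param=bs: loss values are 74.07, 70.6, 99.78, 2.88, 57.46, 40.58.
max(74.07, 70.6, 99.78, 2.88, 57.46, 40.58) = 99.78.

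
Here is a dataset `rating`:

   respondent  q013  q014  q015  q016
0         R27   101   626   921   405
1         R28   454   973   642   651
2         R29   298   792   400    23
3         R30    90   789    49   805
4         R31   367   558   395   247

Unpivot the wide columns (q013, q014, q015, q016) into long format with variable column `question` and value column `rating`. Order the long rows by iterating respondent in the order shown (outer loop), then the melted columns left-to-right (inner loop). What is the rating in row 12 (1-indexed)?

23

20 rows total (5 × 4). Row 12: index ⌊(12-1)/4⌋ = 2 into respondent → R29; (12-1) mod 4 = 3 into the melted columns → q016.
So row 12 is (R29, q016, 23); rating = 23.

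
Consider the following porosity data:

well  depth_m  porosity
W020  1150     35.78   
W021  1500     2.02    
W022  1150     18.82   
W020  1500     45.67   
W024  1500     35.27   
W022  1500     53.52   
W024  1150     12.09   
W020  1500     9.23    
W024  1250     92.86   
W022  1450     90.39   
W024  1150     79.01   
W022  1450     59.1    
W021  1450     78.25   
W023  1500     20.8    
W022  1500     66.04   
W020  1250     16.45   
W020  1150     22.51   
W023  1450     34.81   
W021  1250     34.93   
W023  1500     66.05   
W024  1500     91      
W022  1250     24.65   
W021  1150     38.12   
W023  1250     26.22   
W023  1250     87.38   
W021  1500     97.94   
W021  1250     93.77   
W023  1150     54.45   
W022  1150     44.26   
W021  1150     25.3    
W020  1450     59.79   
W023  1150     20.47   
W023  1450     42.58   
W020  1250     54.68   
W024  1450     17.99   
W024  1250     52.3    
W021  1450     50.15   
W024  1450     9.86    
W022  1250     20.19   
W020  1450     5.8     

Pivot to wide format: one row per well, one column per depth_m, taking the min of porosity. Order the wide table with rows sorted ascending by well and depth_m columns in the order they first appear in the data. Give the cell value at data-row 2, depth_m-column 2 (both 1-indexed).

With rows sorted ascending by well, row 2 is well=W021. depth_m columns in first-appearance order: 1150, 1500, 1250, 1450; column 2 is 1500.
Long rows with well=W021, depth_m=1500: min(2.02, 97.94) = 2.02.

2.02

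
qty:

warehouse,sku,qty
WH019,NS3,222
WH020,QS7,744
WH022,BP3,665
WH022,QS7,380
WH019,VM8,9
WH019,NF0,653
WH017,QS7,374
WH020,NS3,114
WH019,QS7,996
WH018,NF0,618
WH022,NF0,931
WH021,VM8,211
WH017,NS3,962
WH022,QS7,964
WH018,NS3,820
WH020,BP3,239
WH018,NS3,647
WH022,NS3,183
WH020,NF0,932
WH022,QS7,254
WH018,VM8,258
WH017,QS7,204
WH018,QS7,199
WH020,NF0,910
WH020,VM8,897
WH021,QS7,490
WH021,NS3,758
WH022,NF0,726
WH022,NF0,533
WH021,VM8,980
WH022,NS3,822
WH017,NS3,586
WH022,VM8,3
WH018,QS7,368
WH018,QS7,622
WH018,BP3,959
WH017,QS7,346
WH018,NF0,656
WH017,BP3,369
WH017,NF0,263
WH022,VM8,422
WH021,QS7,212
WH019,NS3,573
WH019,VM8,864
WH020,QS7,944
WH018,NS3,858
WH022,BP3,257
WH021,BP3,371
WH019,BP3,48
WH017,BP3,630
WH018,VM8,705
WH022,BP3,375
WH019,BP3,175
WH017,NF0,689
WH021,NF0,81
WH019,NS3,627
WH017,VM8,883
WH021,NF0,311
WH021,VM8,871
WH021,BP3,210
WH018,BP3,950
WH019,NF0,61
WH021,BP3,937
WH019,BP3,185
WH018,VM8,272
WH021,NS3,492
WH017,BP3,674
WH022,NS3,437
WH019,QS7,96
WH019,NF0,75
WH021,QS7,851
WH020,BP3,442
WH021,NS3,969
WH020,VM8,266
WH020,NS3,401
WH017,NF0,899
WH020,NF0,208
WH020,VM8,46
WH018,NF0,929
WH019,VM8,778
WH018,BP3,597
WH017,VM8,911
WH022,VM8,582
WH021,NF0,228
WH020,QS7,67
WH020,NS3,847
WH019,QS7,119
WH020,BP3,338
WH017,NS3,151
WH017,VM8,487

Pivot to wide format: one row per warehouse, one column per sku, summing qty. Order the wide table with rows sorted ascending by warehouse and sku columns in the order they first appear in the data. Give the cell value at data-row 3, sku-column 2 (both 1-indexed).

1211

With rows sorted ascending by warehouse, row 3 is warehouse=WH019. sku columns in first-appearance order: NS3, QS7, BP3, VM8, NF0; column 2 is QS7.
Long rows with warehouse=WH019, sku=QS7: 996 + 96 + 119 = 1211.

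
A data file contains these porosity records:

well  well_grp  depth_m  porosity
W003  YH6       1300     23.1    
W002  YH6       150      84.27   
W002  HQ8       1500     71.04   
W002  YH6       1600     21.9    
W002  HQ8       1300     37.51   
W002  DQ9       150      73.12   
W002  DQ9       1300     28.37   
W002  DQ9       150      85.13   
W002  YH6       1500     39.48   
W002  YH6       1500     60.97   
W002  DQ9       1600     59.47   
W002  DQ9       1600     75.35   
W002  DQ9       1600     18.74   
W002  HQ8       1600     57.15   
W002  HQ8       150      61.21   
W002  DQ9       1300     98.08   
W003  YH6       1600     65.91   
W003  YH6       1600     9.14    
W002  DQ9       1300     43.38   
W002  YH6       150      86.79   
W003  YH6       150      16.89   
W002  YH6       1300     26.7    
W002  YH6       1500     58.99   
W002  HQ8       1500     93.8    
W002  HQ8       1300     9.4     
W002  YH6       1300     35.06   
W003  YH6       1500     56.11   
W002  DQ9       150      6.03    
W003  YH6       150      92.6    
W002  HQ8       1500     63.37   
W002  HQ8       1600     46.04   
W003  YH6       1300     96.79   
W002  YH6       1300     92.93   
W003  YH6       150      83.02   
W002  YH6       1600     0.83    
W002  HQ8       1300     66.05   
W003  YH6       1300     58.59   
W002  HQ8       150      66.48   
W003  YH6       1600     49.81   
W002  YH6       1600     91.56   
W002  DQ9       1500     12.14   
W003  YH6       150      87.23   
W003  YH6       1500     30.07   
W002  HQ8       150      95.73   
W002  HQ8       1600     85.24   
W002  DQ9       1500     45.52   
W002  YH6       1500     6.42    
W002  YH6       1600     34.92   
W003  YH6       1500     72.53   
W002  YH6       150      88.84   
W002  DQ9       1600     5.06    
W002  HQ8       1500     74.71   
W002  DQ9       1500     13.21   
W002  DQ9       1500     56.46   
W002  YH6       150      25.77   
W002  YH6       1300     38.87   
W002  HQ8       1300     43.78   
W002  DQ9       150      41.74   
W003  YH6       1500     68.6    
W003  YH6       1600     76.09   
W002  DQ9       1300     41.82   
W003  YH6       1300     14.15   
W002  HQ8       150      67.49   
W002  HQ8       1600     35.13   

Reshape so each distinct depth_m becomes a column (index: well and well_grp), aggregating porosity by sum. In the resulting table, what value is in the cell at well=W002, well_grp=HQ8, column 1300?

Rows with well=W002, well_grp=HQ8 and depth_m=1300: porosity values are 37.51, 9.4, 66.05, 43.78.
37.51 + 9.4 + 66.05 + 43.78 = 156.74.

156.74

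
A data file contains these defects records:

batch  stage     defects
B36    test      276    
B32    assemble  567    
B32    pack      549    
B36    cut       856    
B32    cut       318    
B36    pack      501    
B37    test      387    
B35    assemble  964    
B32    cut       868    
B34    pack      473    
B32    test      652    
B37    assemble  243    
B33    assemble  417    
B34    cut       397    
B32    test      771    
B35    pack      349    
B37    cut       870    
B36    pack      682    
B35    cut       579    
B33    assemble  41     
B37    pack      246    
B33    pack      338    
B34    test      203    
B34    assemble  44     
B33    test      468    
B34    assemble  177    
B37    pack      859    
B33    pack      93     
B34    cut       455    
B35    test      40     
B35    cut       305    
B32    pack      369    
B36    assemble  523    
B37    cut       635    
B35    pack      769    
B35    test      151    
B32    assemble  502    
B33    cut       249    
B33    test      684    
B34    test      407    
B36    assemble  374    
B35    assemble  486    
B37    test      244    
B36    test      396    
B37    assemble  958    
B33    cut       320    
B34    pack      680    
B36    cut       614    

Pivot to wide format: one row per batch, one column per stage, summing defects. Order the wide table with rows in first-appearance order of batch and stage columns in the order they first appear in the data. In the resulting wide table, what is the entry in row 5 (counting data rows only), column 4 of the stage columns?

With rows in first-appearance order of batch, row 5 is batch=B34. stage columns in first-appearance order: test, assemble, pack, cut; column 4 is cut.
Long rows with batch=B34, stage=cut: 397 + 455 = 852.

852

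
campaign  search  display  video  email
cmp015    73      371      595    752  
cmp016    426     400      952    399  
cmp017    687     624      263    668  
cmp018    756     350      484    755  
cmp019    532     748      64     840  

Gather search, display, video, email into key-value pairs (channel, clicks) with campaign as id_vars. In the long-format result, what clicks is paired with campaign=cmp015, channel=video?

595

Unpivoting turns each (campaign, wide-column) pair into one long row.
The wide cell at row cmp015, column video holds 595, so the long row (cmp015, video) has clicks=595.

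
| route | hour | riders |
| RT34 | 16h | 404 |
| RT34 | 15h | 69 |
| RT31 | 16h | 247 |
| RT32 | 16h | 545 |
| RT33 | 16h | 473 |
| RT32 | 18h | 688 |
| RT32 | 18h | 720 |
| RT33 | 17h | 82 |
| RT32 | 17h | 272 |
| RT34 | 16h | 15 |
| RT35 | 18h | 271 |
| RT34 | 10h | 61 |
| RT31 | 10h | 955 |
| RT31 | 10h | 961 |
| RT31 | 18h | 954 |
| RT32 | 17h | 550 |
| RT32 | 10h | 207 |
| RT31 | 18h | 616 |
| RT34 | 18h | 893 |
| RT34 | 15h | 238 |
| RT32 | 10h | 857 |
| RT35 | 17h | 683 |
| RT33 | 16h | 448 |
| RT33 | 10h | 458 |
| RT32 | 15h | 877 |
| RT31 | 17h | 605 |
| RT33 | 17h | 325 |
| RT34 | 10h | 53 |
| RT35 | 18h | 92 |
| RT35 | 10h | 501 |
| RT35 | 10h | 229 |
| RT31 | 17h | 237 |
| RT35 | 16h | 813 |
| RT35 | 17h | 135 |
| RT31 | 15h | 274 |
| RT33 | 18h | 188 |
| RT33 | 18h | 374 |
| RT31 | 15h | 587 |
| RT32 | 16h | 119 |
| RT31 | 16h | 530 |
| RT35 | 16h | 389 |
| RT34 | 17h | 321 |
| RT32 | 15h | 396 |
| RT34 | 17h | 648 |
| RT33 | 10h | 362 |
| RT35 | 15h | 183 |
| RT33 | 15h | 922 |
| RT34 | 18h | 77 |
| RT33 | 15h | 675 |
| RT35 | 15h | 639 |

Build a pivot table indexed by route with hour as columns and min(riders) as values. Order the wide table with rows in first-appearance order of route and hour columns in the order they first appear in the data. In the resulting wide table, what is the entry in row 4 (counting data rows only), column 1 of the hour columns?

With rows in first-appearance order of route, row 4 is route=RT33. hour columns in first-appearance order: 16h, 15h, 18h, 17h, 10h; column 1 is 16h.
Long rows with route=RT33, hour=16h: min(473, 448) = 448.

448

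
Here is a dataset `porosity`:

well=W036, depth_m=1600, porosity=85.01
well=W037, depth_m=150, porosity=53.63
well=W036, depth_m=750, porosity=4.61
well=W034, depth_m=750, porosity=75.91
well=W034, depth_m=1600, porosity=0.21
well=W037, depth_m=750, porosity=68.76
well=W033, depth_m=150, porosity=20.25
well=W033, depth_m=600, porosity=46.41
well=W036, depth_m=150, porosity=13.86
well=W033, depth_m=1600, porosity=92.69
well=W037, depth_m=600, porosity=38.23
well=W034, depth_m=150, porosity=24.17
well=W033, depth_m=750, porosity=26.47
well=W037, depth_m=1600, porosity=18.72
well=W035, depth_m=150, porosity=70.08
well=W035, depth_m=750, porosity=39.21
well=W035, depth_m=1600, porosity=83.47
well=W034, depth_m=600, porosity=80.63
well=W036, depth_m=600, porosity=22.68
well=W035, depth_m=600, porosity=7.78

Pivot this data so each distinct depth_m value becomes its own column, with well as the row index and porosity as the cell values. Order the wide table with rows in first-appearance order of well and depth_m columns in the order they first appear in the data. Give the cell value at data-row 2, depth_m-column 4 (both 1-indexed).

With rows in first-appearance order of well, row 2 is well=W037. depth_m columns in first-appearance order: 1600, 150, 750, 600; column 4 is 600.
Long rows with well=W037, depth_m=600: porosity = 38.23.

38.23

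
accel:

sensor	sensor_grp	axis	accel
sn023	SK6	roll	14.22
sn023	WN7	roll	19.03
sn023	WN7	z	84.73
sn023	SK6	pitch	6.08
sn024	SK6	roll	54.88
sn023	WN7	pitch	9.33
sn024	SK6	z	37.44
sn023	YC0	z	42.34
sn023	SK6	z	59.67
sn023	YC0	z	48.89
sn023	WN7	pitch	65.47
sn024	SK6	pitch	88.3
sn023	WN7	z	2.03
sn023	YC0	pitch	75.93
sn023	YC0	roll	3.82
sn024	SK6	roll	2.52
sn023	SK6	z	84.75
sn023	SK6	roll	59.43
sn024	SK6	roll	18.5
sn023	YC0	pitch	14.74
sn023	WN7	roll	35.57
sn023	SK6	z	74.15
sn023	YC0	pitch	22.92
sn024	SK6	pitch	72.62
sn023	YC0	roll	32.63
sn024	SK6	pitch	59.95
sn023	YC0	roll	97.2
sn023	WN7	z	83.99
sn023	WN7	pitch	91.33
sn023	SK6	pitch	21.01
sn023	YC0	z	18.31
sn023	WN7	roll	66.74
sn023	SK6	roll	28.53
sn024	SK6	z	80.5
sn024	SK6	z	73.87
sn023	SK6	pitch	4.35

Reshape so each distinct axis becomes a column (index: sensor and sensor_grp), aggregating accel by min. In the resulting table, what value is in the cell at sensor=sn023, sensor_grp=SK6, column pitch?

4.35

Rows with sensor=sn023, sensor_grp=SK6 and axis=pitch: accel values are 6.08, 21.01, 4.35.
min(6.08, 21.01, 4.35) = 4.35.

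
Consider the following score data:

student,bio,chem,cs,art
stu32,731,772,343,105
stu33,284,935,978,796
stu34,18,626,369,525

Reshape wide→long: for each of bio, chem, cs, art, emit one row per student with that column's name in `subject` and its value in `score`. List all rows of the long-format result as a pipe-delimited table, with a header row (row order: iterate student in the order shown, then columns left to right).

| student | subject | score |
| stu32 | bio | 731 |
| stu32 | chem | 772 |
| stu32 | cs | 343 |
| stu32 | art | 105 |
| stu33 | bio | 284 |
| stu33 | chem | 935 |
| stu33 | cs | 978 |
| stu33 | art | 796 |
| stu34 | bio | 18 |
| stu34 | chem | 626 |
| stu34 | cs | 369 |
| stu34 | art | 525 |

Each (student, column) pair becomes one row: 3 × 4 = 12 rows.
For example, (stu32, bio) → score=731.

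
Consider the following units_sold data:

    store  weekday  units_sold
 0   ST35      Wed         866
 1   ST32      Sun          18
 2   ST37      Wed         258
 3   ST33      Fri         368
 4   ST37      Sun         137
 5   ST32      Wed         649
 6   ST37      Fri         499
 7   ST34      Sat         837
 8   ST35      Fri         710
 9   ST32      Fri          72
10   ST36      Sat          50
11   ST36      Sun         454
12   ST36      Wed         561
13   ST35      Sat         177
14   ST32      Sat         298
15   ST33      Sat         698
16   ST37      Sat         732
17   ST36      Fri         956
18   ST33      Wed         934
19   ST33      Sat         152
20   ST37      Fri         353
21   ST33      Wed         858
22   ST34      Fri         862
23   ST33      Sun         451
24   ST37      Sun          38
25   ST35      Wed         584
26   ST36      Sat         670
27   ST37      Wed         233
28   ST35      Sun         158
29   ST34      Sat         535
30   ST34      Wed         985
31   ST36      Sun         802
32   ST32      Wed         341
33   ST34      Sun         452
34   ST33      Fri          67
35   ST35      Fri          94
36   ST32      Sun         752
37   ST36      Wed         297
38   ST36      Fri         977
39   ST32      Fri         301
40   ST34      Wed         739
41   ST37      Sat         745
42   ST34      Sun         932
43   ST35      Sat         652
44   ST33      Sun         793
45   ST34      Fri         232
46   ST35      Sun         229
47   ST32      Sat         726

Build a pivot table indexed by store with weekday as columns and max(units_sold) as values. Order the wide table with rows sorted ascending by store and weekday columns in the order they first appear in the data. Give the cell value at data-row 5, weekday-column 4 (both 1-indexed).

670

With rows sorted ascending by store, row 5 is store=ST36. weekday columns in first-appearance order: Wed, Sun, Fri, Sat; column 4 is Sat.
Long rows with store=ST36, weekday=Sat: max(50, 670) = 670.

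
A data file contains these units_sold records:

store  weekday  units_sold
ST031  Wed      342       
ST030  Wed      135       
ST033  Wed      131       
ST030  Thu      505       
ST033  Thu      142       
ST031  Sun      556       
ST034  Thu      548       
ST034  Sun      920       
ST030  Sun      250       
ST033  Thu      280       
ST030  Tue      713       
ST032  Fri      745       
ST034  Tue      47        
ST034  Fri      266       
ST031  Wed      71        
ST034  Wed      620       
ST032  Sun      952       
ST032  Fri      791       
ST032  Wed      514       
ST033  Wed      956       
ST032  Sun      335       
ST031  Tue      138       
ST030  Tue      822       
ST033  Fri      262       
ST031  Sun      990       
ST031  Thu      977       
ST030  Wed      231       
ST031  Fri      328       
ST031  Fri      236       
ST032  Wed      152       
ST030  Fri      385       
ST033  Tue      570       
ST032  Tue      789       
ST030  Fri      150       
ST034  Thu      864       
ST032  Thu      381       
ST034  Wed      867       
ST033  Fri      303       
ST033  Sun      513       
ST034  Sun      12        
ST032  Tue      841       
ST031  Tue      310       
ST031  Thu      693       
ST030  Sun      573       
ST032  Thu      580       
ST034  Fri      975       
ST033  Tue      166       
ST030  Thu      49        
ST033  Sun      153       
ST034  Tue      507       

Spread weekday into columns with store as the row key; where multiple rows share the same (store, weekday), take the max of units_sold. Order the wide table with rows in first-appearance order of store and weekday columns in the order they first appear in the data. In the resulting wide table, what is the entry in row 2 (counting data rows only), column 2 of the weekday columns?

With rows in first-appearance order of store, row 2 is store=ST030. weekday columns in first-appearance order: Wed, Thu, Sun, Tue, Fri; column 2 is Thu.
Long rows with store=ST030, weekday=Thu: max(505, 49) = 505.

505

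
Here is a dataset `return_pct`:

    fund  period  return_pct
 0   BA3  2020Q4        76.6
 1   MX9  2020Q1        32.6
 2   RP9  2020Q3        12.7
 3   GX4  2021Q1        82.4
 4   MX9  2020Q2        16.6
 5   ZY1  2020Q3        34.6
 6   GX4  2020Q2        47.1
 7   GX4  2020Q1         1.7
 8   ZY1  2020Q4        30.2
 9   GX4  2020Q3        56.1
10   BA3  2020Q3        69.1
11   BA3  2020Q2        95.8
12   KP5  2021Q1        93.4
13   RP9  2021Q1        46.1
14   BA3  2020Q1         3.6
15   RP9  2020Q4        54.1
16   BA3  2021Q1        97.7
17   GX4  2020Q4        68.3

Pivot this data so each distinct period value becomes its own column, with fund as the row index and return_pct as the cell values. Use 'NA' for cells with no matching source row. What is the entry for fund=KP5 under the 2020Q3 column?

NA

No long-format row has fund=KP5 and period=2020Q3, so the cell is NA.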